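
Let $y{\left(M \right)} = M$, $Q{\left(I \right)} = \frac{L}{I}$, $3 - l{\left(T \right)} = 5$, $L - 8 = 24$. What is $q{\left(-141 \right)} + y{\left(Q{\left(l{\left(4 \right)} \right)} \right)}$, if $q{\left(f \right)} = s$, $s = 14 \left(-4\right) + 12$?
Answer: $-60$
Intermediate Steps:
$L = 32$ ($L = 8 + 24 = 32$)
$s = -44$ ($s = -56 + 12 = -44$)
$q{\left(f \right)} = -44$
$l{\left(T \right)} = -2$ ($l{\left(T \right)} = 3 - 5 = -2$)
$Q{\left(I \right)} = \frac{32}{I}$
$q{\left(-141 \right)} + y{\left(Q{\left(l{\left(4 \right)} \right)} \right)} = -44 + \frac{32}{-2} = -44 + 32 \left(- \frac{1}{2}\right) = -44 - 16 = -60$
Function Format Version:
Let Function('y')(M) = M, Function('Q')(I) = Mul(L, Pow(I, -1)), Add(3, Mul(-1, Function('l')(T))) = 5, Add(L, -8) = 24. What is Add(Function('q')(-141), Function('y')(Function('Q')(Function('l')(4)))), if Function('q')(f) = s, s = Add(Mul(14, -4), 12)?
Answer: -60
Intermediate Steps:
L = 32 (L = Add(8, 24) = 32)
s = -44 (s = Add(-56, 12) = -44)
Function('q')(f) = -44
Function('l')(T) = -2 (Function('l')(T) = Add(3, Mul(-1, 5)) = Add(3, -5) = -2)
Function('Q')(I) = Mul(32, Pow(I, -1))
Add(Function('q')(-141), Function('y')(Function('Q')(Function('l')(4)))) = Add(-44, Mul(32, Pow(-2, -1))) = Add(-44, Mul(32, Rational(-1, 2))) = Add(-44, -16) = -60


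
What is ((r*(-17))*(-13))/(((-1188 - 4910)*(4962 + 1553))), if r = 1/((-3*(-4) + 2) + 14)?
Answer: -221/1112397160 ≈ -1.9867e-7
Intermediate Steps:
r = 1/28 (r = 1/((12 + 2) + 14) = 1/(14 + 14) = 1/28 ≈ 0.035714)
((r*(-17))*(-13))/(((-1188 - 4910)*(4962 + 1553))) = (((1/28)*(-17))*(-13))/(((-1188 - 4910)*(4962 + 1553))) = (-17/28*(-13))/((-6098*6515)) = (221/28)/(-39728470) = (221/28)*(-1/39728470) = -221/1112397160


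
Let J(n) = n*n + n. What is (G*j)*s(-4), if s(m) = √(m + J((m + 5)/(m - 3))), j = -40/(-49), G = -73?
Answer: -2920*I*√202/343 ≈ -120.99*I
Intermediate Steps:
j = 40/49 (j = -40*(-1/49) = 40/49 ≈ 0.81633)
J(n) = n + n² (J(n) = n² + n = n + n²)
s(m) = √(m + (1 + (5 + m)/(-3 + m))*(5 + m)/(-3 + m)) (s(m) = √(m + ((m + 5)/(m - 3))*(1 + (m + 5)/(m - 3))) = √(m + ((5 + m)/(-3 + m))*(1 + (5 + m)/(-3 + m))) = √(m + (1 + (5 + m)/(-3 + m))*(5 + m)/(-3 + m)))
(G*j)*s(-4) = (-73*40/49)*√((-4*(-3 - 4)² + 2*(1 - 4)*(5 - 4))/(-3 - 4)²) = -2920*√(-4*(-7)² + 2*(-3)*1)/7/49 = -2920*√(-4*49 - 6)/7/49 = -2920*√(-196 - 6)/7/49 = -2920*I*√202/7/49 = -2920*I*√202/343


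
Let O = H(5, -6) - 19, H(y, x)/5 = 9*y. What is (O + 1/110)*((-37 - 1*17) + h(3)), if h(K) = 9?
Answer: -203949/22 ≈ -9270.4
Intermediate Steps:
H(y, x) = 45*y (H(y, x) = 5*(9*y) = 45*y)
O = 206 (O = 45*5 - 19 = 225 - 19 = 206)
(O + 1/110)*((-37 - 1*17) + h(3)) = (206 + 1/110)*((-37 - 1*17) + 9) = (206 + 1/110)*((-37 - 17) + 9) = 22661*(-54 + 9)/110 = (22661/110)*(-45) = -203949/22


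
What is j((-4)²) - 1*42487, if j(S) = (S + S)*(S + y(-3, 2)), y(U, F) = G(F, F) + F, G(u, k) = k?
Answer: -41847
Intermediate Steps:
y(U, F) = 2*F (y(U, F) = F + F = 2*F)
j(S) = 2*S*(4 + S) (j(S) = (S + S)*(S + 2*2) = (2*S)*(S + 4) = (2*S)*(4 + S) = 2*S*(4 + S))
j((-4)²) - 1*42487 = 2*(-4)²*(4 + (-4)²) - 1*42487 = 2*16*(4 + 16) - 42487 = 2*16*20 - 42487 = 640 - 42487 = -41847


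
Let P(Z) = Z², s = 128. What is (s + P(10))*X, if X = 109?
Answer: 24852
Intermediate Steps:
(s + P(10))*X = (128 + 10²)*109 = (128 + 100)*109 = 228*109 = 24852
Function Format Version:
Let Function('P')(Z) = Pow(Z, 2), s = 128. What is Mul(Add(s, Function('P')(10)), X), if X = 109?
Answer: 24852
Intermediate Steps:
Mul(Add(s, Function('P')(10)), X) = Mul(Add(128, Pow(10, 2)), 109) = Mul(Add(128, 100), 109) = Mul(228, 109) = 24852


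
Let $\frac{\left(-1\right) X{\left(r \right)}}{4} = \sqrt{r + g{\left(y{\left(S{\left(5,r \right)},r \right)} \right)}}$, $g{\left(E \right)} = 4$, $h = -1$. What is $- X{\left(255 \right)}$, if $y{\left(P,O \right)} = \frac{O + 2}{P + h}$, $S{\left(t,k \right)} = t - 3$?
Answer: $4 \sqrt{259} \approx 64.374$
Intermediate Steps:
$S{\left(t,k \right)} = -3 + t$
$y{\left(P,O \right)} = \frac{2 + O}{-1 + P}$ ($y{\left(P,O \right)} = \frac{O + 2}{P - 1} = \frac{2 + O}{-1 + P}$)
$X{\left(r \right)} = - 4 \sqrt{4 + r}$ ($X{\left(r \right)} = - 4 \sqrt{r + 4} = - 4 \sqrt{4 + r}$)
$- X{\left(255 \right)} = - \left(-4\right) \sqrt{4 + 255} = - \left(-4\right) \sqrt{259} = 4 \sqrt{259}$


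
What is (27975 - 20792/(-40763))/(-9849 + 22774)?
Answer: 1140365717/526861775 ≈ 2.1644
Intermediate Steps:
(27975 - 20792/(-40763))/(-9849 + 22774) = (27975 - 20792*(-1/40763))/12925 = (27975 + 20792/40763)*(1/12925) = (1140365717/40763)*(1/12925) = 1140365717/526861775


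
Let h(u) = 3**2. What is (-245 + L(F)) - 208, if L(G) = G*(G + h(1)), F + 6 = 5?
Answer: -461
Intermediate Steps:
F = -1 (F = -6 + 5 = -1)
h(u) = 9
L(G) = G*(9 + G) (L(G) = G*(G + 9) = G*(9 + G))
(-245 + L(F)) - 208 = (-245 - (9 - 1)) - 208 = (-245 - 1*8) - 208 = (-245 - 8) - 208 = -253 - 208 = -461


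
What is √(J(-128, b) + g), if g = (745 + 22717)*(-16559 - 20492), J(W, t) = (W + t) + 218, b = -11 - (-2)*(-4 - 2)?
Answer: I*√869290495 ≈ 29484.0*I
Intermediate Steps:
b = -23 (b = -11 - (-2)*(-6) = -11 - 1*12 = -11 - 12 = -23)
J(W, t) = 218 + W + t
g = -869290562 (g = 23462*(-37051) = -869290562)
√(J(-128, b) + g) = √((218 - 128 - 23) - 869290562) = √(67 - 869290562) = √(-869290495) = I*√869290495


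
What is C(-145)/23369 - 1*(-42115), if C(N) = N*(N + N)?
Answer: 984227485/23369 ≈ 42117.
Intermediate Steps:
C(N) = 2*N² (C(N) = N*(2*N) = 2*N²)
C(-145)/23369 - 1*(-42115) = (2*(-145)²)/23369 - 1*(-42115) = (2*21025)*(1/23369) + 42115 = 42050*(1/23369) + 42115 = 42050/23369 + 42115 = 984227485/23369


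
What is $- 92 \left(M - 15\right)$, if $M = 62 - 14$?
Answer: $-3036$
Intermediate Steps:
$M = 48$
$- 92 \left(M - 15\right) = - 92 \left(48 - 15\right) = \left(-92\right) 33 = -3036$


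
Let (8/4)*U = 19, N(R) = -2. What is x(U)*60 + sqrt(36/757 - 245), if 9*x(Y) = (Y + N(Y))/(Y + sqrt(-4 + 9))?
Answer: 1900/341 - 200*sqrt(5)/341 + I*sqrt(140369753)/757 ≈ 4.2604 + 15.651*I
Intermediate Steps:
U = 19/2 (U = (1/2)*19 = 19/2 ≈ 9.5000)
x(Y) = (-2 + Y)/(9*(Y + sqrt(5))) (x(Y) = ((Y - 2)/(Y + sqrt(-4 + 9)))/9 = ((-2 + Y)/(Y + sqrt(5)))/9 = (-2 + Y)/(9*(Y + sqrt(5))))
x(U)*60 + sqrt(36/757 - 245) = ((-2 + 19/2)/(9*(19/2 + sqrt(5))))*60 + sqrt(36/757 - 245) = ((1/9)*(15/2)/(19/2 + sqrt(5)))*60 + sqrt(36*(1/757) - 245) = (5/(6*(19/2 + sqrt(5))))*60 + sqrt(36/757 - 245) = 50/(19/2 + sqrt(5)) + sqrt(-185429/757) = 50/(19/2 + sqrt(5)) + I*sqrt(140369753)/757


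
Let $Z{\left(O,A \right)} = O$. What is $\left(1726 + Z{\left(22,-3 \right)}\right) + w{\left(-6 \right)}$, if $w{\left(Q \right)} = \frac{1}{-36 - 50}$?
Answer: $\frac{150327}{86} \approx 1748.0$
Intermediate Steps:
$w{\left(Q \right)} = - \frac{1}{86}$ ($w{\left(Q \right)} = \frac{1}{-86} = - \frac{1}{86}$)
$\left(1726 + Z{\left(22,-3 \right)}\right) + w{\left(-6 \right)} = \left(1726 + 22\right) - \frac{1}{86} = 1748 - \frac{1}{86} = \frac{150327}{86}$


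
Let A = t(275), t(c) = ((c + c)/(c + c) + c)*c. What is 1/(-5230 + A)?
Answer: 1/70670 ≈ 1.4150e-5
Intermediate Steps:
t(c) = c*(1 + c) (t(c) = ((2*c)/((2*c)) + c)*c = ((2*c)*(1/(2*c)) + c)*c = (1 + c)*c = c*(1 + c))
A = 75900 (A = 275*(1 + 275) = 275*276 = 75900)
1/(-5230 + A) = 1/(-5230 + 75900) = 1/70670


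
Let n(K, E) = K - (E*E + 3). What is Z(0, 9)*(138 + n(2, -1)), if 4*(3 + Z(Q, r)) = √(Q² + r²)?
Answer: -102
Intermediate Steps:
Z(Q, r) = -3 + √(Q² + r²)/4
n(K, E) = -3 + K - E² (n(K, E) = K - (E² + 3) = K - (3 + E²) = K + (-3 - E²) = -3 + K - E²)
Z(0, 9)*(138 + n(2, -1)) = (-3 + √(0² + 9²)/4)*(138 + (-3 + 2 - 1*(-1)²)) = (-3 + √(0 + 81)/4)*(138 + (-3 + 2 - 1*1)) = (-3 + √81/4)*(138 + (-3 + 2 - 1)) = (-3 + (¼)*9)*(138 - 2) = (-3 + 9/4)*136 = -¾*136 = -102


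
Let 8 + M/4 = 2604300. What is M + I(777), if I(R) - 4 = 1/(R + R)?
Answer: 16188285289/1554 ≈ 1.0417e+7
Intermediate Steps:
I(R) = 4 + 1/(2*R) (I(R) = 4 + 1/(R + R) = 4 + 1/(2*R))
M = 10417168 (M = -32 + 4*2604300 = -32 + 10417200 = 10417168)
M + I(777) = 10417168 + (4 + (½)/777) = 10417168 + (4 + (½)*(1/777)) = 10417168 + (4 + 1/1554) = 10417168 + 6217/1554 = 16188285289/1554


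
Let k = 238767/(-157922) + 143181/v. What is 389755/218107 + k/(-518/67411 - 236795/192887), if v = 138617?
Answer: 55594206068288862182357471/25563523154182710961619766 ≈ 2.1747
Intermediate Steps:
k = -10485735357/21890673874 (k = 238767/(-157922) + 143181/138617 = 238767*(-1/157922) + 143181*(1/138617) = -238767/157922 + 143181/138617 = -10485735357/21890673874 ≈ -0.47900)
389755/218107 + k/(-518/67411 - 236795/192887) = 389755/218107 - 10485735357/(21890673874*(-518/67411 - 236795/192887)) = 389755/218107 - 10485735357/(21890673874*(-16062503211/13002705557)) = 389755/218107 - 10485735357/21890673874*(-13002705557/16062503211) = 389755/218107 + 45447643131898426283/117206339797359603138 = 55594206068288862182357471/25563523154182710961619766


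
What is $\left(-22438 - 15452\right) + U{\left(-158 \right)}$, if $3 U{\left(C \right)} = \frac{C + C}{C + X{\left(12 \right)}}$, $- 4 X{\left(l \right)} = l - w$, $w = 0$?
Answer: $- \frac{18300554}{483} \approx -37889.0$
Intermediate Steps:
$X{\left(l \right)} = - \frac{l}{4}$ ($X{\left(l \right)} = - \frac{l - 0}{4} = - \frac{l + 0}{4} = - \frac{l}{4}$)
$U{\left(C \right)} = \frac{2 C}{3 \left(-3 + C\right)}$ ($U{\left(C \right)} = \frac{\left(C + C\right) \frac{1}{C - 3}}{3} = \frac{2 C \frac{1}{C - 3}}{3} = \frac{2 C \frac{1}{-3 + C}}{3} = \frac{2 C}{3 \left(-3 + C\right)}$)
$\left(-22438 - 15452\right) + U{\left(-158 \right)} = \left(-22438 - 15452\right) + \frac{2}{3} \left(-158\right) \frac{1}{-3 - 158} = -37890 + \frac{2}{3} \left(-158\right) \frac{1}{-161} = -37890 + \frac{2}{3} \left(-158\right) \left(- \frac{1}{161}\right) = -37890 + \frac{316}{483} = - \frac{18300554}{483}$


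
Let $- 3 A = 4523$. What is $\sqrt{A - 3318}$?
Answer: $\frac{i \sqrt{43431}}{3} \approx 69.467 i$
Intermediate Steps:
$A = - \frac{4523}{3}$ ($A = \left(- \frac{1}{3}\right) 4523 = - \frac{4523}{3} \approx -1507.7$)
$\sqrt{A - 3318} = \sqrt{- \frac{4523}{3} - 3318} = \sqrt{- \frac{14477}{3}} = \frac{i \sqrt{43431}}{3}$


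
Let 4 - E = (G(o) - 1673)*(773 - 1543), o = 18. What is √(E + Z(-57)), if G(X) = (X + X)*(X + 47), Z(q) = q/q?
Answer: √513595 ≈ 716.66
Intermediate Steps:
Z(q) = 1
G(X) = 2*X*(47 + X) (G(X) = (2*X)*(47 + X) = 2*X*(47 + X))
E = 513594 (E = 4 - (2*18*(47 + 18) - 1673)*(773 - 1543) = 4 - (2*18*65 - 1673)*(-770) = 4 - (2340 - 1673)*(-770) = 4 - 667*(-770) = 4 - 1*(-513590) = 4 + 513590 = 513594)
√(E + Z(-57)) = √(513594 + 1) = √513595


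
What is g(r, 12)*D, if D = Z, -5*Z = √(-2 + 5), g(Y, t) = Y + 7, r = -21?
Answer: 14*√3/5 ≈ 4.8497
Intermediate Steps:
g(Y, t) = 7 + Y
Z = -√3/5 (Z = -√(-2 + 5)/5 = -√3/5 ≈ -0.34641)
D = -√3/5 ≈ -0.34641
g(r, 12)*D = (7 - 21)*(-√3/5) = -(-14)*√3/5 = 14*√3/5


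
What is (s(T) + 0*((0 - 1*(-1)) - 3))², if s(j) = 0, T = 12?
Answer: 0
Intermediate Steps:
(s(T) + 0*((0 - 1*(-1)) - 3))² = (0 + 0*((0 - 1*(-1)) - 3))² = (0 + 0*((0 + 1) - 3))² = (0 + 0*(1 - 3))² = (0 + 0*(-2))² = (0 + 0)² = 0² = 0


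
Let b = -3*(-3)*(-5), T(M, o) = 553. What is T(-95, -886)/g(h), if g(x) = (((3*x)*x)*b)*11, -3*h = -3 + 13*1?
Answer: -553/16500 ≈ -0.033515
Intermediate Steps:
b = -45 (b = 9*(-5) = -45)
h = -10/3 (h = -(-3 + 13*1)/3 = -(-3 + 13)/3 = -1/3*10 = -10/3 ≈ -3.3333)
g(x) = -1485*x**2 (g(x) = (((3*x)*x)*(-45))*11 = ((3*x**2)*(-45))*11 = -135*x**2*11 = -1485*x**2)
T(-95, -886)/g(h) = 553/((-1485*(-10/3)**2)) = 553/((-1485*100/9)) = 553/(-16500) = 553*(-1/16500) = -553/16500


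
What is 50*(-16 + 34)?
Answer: 900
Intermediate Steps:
50*(-16 + 34) = 50*18 = 900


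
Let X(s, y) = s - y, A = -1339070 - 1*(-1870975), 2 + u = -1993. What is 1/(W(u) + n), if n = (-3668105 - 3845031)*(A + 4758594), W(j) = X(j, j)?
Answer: -1/39748238494864 ≈ -2.5158e-14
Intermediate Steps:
u = -1995 (u = -2 - 1993 = -1995)
A = 531905 (A = -1339070 + 1870975 = 531905)
W(j) = 0 (W(j) = j - j = 0)
n = -39748238494864 (n = (-3668105 - 3845031)*(531905 + 4758594) = -7513136*5290499 = -39748238494864)
1/(W(u) + n) = 1/(0 - 39748238494864) = 1/(-39748238494864) = -1/39748238494864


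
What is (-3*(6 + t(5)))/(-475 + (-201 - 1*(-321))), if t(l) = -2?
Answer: 12/355 ≈ 0.033803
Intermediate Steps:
(-3*(6 + t(5)))/(-475 + (-201 - 1*(-321))) = (-3*(6 - 2))/(-475 + (-201 - 1*(-321))) = (-3*4)/(-475 + (-201 + 321)) = -12/(-475 + 120) = -12/(-355) = -1/355*(-12) = 12/355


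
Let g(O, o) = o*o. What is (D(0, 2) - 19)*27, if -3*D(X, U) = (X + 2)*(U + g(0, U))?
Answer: -621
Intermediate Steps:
g(O, o) = o²
D(X, U) = -(2 + X)*(U + U²)/3 (D(X, U) = -(X + 2)*(U + U²)/3 = -(2 + X)*(U + U²)/3)
(D(0, 2) - 19)*27 = ((⅓)*2*(-2 - 1*0 - 2*2 - 1*2*0) - 19)*27 = ((⅓)*2*(-2 + 0 - 4 + 0) - 19)*27 = ((⅓)*2*(-6) - 19)*27 = (-4 - 19)*27 = -23*27 = -621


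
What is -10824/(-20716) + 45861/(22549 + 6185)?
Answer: 105089441/49604462 ≈ 2.1185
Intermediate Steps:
-10824/(-20716) + 45861/(22549 + 6185) = -10824*(-1/20716) + 45861/28734 = 2706/5179 + 45861*(1/28734) = 2706/5179 + 15287/9578 = 105089441/49604462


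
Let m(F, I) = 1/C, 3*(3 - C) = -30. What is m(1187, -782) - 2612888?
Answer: -33967543/13 ≈ -2.6129e+6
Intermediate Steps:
C = 13 (C = 3 - ⅓*(-30) = 3 + 10 = 13)
m(F, I) = 1/13
m(1187, -782) - 2612888 = 1/13 - 2612888 = -33967543/13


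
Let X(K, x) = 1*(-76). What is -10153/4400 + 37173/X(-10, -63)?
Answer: -3734837/7600 ≈ -491.43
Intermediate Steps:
X(K, x) = -76
-10153/4400 + 37173/X(-10, -63) = -10153/4400 + 37173/(-76) = -10153*1/4400 + 37173*(-1/76) = -923/400 - 37173/76 = -3734837/7600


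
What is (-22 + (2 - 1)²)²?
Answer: 441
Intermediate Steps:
(-22 + (2 - 1)²)² = (-22 + 1²)² = (-22 + 1)² = (-21)² = 441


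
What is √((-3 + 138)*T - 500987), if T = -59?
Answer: 2*I*√127238 ≈ 713.41*I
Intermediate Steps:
√((-3 + 138)*T - 500987) = √((-3 + 138)*(-59) - 500987) = √(135*(-59) - 500987) = √(-7965 - 500987) = √(-508952) = 2*I*√127238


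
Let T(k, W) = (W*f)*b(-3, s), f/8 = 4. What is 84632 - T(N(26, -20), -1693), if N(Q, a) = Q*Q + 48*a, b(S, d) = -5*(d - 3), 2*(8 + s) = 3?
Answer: 2657992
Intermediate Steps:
s = -13/2 (s = -8 + (½)*3 = -8 + 3/2 = -13/2 ≈ -6.5000)
f = 32 (f = 8*4 = 32)
b(S, d) = 15 - 5*d (b(S, d) = -5*(-3 + d) = 15 - 5*d)
N(Q, a) = Q² + 48*a
T(k, W) = 1520*W (T(k, W) = (W*32)*(15 - 5*(-13/2)) = (32*W)*(15 + 65/2) = (32*W)*(95/2) = 1520*W)
84632 - T(N(26, -20), -1693) = 84632 - 1520*(-1693) = 84632 - 1*(-2573360) = 84632 + 2573360 = 2657992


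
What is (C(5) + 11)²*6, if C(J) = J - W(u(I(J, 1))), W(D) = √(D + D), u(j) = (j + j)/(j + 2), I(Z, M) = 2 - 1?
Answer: 1544 - 128*√3 ≈ 1322.3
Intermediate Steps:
I(Z, M) = 1
u(j) = 2*j/(2 + j) (u(j) = (2*j)/(2 + j) = 2*j/(2 + j))
W(D) = √2*√D (W(D) = √(2*D) = √2*√D)
C(J) = J - 2*√3/3 (C(J) = J - √2*√(2*1/(2 + 1)) = J - √2*√(2*1/3) = J - √2*√(2*1*(⅓)) = J - √2*√(⅔) = J - √2*√6/3 = J - 2*√3/3)
(C(5) + 11)²*6 = ((5 - 2*√3/3) + 11)²*6 = (16 - 2*√3/3)²*6 = 6*(16 - 2*√3/3)²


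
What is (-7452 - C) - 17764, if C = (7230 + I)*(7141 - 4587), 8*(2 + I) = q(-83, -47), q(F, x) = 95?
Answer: -74063427/4 ≈ -1.8516e+7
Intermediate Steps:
I = 79/8 (I = -2 + (⅛)*95 = -2 + 95/8 = 79/8 ≈ 9.8750)
C = 73962563/4 (C = (7230 + 79/8)*(7141 - 4587) = (57919/8)*2554 = 73962563/4 ≈ 1.8491e+7)
(-7452 - C) - 17764 = (-7452 - 1*73962563/4) - 17764 = (-7452 - 73962563/4) - 17764 = -73992371/4 - 17764 = -74063427/4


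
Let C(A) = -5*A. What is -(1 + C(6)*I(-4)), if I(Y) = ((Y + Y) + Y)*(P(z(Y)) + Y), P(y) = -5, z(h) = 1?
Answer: 3239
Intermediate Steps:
I(Y) = 3*Y*(-5 + Y) (I(Y) = ((Y + Y) + Y)*(-5 + Y) = (2*Y + Y)*(-5 + Y) = (3*Y)*(-5 + Y) = 3*Y*(-5 + Y))
-(1 + C(6)*I(-4)) = -(1 + (-5*6)*(3*(-4)*(-5 - 4))) = -(1 - 90*(-4)*(-9)) = -(1 - 30*108) = -(1 - 3240) = -1*(-3239) = 3239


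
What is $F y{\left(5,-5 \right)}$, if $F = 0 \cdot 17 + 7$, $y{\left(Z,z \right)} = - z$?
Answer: $35$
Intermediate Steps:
$F = 7$ ($F = 0 + 7 = 7$)
$F y{\left(5,-5 \right)} = 7 \left(\left(-1\right) \left(-5\right)\right) = 7 \cdot 5 = 35$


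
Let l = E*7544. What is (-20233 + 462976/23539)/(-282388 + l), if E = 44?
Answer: -158600537/388770124 ≈ -0.40795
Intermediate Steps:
l = 331936 (l = 44*7544 = 331936)
(-20233 + 462976/23539)/(-282388 + l) = (-20233 + 462976/23539)/(-282388 + 331936) = (-20233 + 462976*(1/23539))/49548 = (-20233 + 462976/23539)*(1/49548) = -475801611/23539*1/49548 = -158600537/388770124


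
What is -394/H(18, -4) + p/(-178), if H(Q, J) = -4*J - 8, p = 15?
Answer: -17563/356 ≈ -49.334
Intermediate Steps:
H(Q, J) = -8 - 4*J
-394/H(18, -4) + p/(-178) = -394/(-8 - 4*(-4)) + 15/(-178) = -394/(-8 + 16) + 15*(-1/178) = -394/8 - 15/178 = -394*1/8 - 15/178 = -197/4 - 15/178 = -17563/356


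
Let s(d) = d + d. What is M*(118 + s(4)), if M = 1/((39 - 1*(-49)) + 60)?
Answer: 63/74 ≈ 0.85135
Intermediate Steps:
s(d) = 2*d
M = 1/148 (M = 1/((39 + 49) + 60) = 1/(88 + 60) = 1/148 ≈ 0.0067568)
M*(118 + s(4)) = (118 + 2*4)/148 = (118 + 8)/148 = (1/148)*126 = 63/74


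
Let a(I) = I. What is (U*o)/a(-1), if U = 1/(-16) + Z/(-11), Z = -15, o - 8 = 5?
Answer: -2977/176 ≈ -16.915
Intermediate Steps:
o = 13 (o = 8 + 5 = 13)
U = 229/176 (U = 1/(-16) - 15/(-11) = 1*(-1/16) - 15*(-1/11) = -1/16 + 15/11 = 229/176 ≈ 1.3011)
(U*o)/a(-1) = ((229/176)*13)/(-1) = (2977/176)*(-1) = -2977/176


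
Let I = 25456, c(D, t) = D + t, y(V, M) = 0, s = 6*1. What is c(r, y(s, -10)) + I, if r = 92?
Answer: 25548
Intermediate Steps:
s = 6
c(r, y(s, -10)) + I = (92 + 0) + 25456 = 92 + 25456 = 25548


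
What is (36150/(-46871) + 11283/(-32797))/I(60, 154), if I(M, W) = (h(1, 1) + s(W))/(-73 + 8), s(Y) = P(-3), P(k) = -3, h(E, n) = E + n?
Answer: -111439707795/1537228187 ≈ -72.494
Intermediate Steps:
s(Y) = -3
I(M, W) = 1/65 (I(M, W) = ((1 + 1) - 3)/(-73 + 8) = (2 - 3)/(-65) = -1*(-1/65) = 1/65)
(36150/(-46871) + 11283/(-32797))/I(60, 154) = (36150/(-46871) + 11283/(-32797))/(1/65) = (36150*(-1/46871) + 11283*(-1/32797))*65 = (-36150/46871 - 11283/32797)*65 = -1714457043/1537228187*65 = -111439707795/1537228187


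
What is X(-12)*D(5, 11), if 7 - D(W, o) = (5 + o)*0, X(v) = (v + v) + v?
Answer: -252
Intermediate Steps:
X(v) = 3*v (X(v) = 2*v + v = 3*v)
D(W, o) = 7 (D(W, o) = 7 - (5 + o)*0 = 7 - 1*0 = 7 + 0 = 7)
X(-12)*D(5, 11) = (3*(-12))*7 = -36*7 = -252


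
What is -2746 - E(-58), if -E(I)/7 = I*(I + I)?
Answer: 44350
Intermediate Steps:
E(I) = -14*I² (E(I) = -7*I*(I + I) = -7*I*2*I = -14*I²)
-2746 - E(-58) = -2746 - (-14)*(-58)² = -2746 - (-14)*3364 = -2746 - 1*(-47096) = -2746 + 47096 = 44350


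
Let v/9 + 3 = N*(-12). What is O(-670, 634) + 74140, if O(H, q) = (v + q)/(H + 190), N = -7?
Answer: 35585837/480 ≈ 74137.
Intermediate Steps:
v = 729 (v = -27 + 9*(-7*(-12)) = -27 + 9*84 = -27 + 756 = 729)
O(H, q) = (729 + q)/(190 + H) (O(H, q) = (729 + q)/(H + 190) = (729 + q)/(190 + H))
O(-670, 634) + 74140 = (729 + 634)/(190 - 670) + 74140 = 1363/(-480) + 74140 = -1/480*1363 + 74140 = -1363/480 + 74140 = 35585837/480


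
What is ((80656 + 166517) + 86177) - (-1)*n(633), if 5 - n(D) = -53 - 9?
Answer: 333417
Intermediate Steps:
n(D) = 67 (n(D) = 5 - (-53 - 9) = 5 - 1*(-62) = 5 + 62 = 67)
((80656 + 166517) + 86177) - (-1)*n(633) = ((80656 + 166517) + 86177) - (-1)*67 = (247173 + 86177) - 1*(-67) = 333350 + 67 = 333417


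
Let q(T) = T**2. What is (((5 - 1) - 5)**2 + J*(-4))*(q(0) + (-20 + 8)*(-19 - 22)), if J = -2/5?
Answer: 6396/5 ≈ 1279.2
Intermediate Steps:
J = -2/5 (J = -2*1/5 = -2/5 ≈ -0.40000)
(((5 - 1) - 5)**2 + J*(-4))*(q(0) + (-20 + 8)*(-19 - 22)) = (((5 - 1) - 5)**2 - 2/5*(-4))*(0**2 + (-20 + 8)*(-19 - 22)) = ((4 - 5)**2 + 8/5)*(0 - 12*(-41)) = ((-1)**2 + 8/5)*(0 + 492) = (1 + 8/5)*492 = (13/5)*492 = 6396/5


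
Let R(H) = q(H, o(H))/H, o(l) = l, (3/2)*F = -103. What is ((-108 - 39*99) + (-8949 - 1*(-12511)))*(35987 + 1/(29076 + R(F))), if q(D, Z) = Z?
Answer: -425882358000/29077 ≈ -1.4647e+7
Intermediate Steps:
F = -206/3 (F = (2/3)*(-103) = -206/3 ≈ -68.667)
R(H) = 1 (R(H) = H/H = 1)
((-108 - 39*99) + (-8949 - 1*(-12511)))*(35987 + 1/(29076 + R(F))) = ((-108 - 39*99) + (-8949 - 1*(-12511)))*(35987 + 1/(29076 + 1)) = ((-108 - 3861) + (-8949 + 12511))*(35987 + 1/29077) = (-3969 + 3562)*(35987 + 1/29077) = -407*1046394000/29077 = -425882358000/29077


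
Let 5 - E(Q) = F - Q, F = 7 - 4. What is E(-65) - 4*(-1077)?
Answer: 4245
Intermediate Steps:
F = 3
E(Q) = 2 + Q (E(Q) = 5 - (3 - Q) = 5 + (-3 + Q) = 2 + Q)
E(-65) - 4*(-1077) = (2 - 65) - 4*(-1077) = -63 + 4308 = 4245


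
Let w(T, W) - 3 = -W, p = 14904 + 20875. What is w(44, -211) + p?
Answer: 35993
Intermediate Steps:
p = 35779
w(T, W) = 3 - W
w(44, -211) + p = (3 - 1*(-211)) + 35779 = (3 + 211) + 35779 = 214 + 35779 = 35993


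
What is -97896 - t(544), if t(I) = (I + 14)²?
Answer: -409260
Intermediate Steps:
t(I) = (14 + I)²
-97896 - t(544) = -97896 - (14 + 544)² = -97896 - 1*558² = -97896 - 1*311364 = -97896 - 311364 = -409260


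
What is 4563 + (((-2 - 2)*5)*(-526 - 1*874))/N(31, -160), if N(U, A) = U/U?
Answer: 32563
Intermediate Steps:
N(U, A) = 1
4563 + (((-2 - 2)*5)*(-526 - 1*874))/N(31, -160) = 4563 + (((-2 - 2)*5)*(-526 - 1*874))/1 = 4563 + ((-4*5)*(-526 - 874))*1 = 4563 - 20*(-1400)*1 = 4563 + 28000*1 = 4563 + 28000 = 32563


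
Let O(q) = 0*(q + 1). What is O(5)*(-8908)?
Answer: 0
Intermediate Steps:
O(q) = 0 (O(q) = 0*(1 + q) = 0)
O(5)*(-8908) = 0*(-8908) = 0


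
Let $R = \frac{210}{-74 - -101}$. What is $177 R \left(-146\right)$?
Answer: $- \frac{602980}{3} \approx -2.0099 \cdot 10^{5}$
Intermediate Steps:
$R = \frac{70}{9}$ ($R = \frac{210}{-74 + 101} = \frac{210}{27} = 210 \cdot \frac{1}{27} = \frac{70}{9} \approx 7.7778$)
$177 R \left(-146\right) = 177 \cdot \frac{70}{9} \left(-146\right) = \frac{4130}{3} \left(-146\right) = - \frac{602980}{3}$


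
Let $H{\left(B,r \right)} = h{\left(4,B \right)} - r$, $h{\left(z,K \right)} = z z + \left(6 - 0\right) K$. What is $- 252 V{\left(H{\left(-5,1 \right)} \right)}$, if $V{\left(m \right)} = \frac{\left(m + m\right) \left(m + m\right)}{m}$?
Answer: $15120$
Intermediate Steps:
$h{\left(z,K \right)} = z^{2} + 6 K$ ($h{\left(z,K \right)} = z^{2} + \left(6 + 0\right) K = z^{2} + 6 K$)
$H{\left(B,r \right)} = 16 - r + 6 B$ ($H{\left(B,r \right)} = \left(4^{2} + 6 B\right) - r = \left(16 + 6 B\right) - r = 16 - r + 6 B$)
$V{\left(m \right)} = 4 m$ ($V{\left(m \right)} = \frac{2 m 2 m}{m} = \frac{4 m^{2}}{m} = 4 m$)
$- 252 V{\left(H{\left(-5,1 \right)} \right)} = - 252 \cdot 4 \left(16 - 1 + 6 \left(-5\right)\right) = - 252 \cdot 4 \left(16 - 1 - 30\right) = - 252 \cdot 4 \left(-15\right) = \left(-252\right) \left(-60\right) = 15120$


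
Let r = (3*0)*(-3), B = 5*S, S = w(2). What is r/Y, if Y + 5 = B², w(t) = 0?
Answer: 0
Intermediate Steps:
S = 0
B = 0 (B = 5*0 = 0)
Y = -5 (Y = -5 + 0² = -5 + 0 = -5)
r = 0 (r = 0*(-3) = 0)
r/Y = 0/(-5) = 0*(-⅕) = 0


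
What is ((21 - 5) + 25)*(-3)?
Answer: -123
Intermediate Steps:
((21 - 5) + 25)*(-3) = (16 + 25)*(-3) = 41*(-3) = -123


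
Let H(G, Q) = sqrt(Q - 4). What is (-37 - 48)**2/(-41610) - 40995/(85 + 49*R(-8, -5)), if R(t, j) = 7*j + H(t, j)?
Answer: 552220990195/22290551898 + 6026265*I/2678509 ≈ 24.774 + 2.2499*I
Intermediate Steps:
H(G, Q) = sqrt(-4 + Q)
R(t, j) = sqrt(-4 + j) + 7*j (R(t, j) = 7*j + sqrt(-4 + j) = sqrt(-4 + j) + 7*j)
(-37 - 48)**2/(-41610) - 40995/(85 + 49*R(-8, -5)) = (-37 - 48)**2/(-41610) - 40995/(85 + 49*(sqrt(-4 - 5) + 7*(-5))) = (-85)**2*(-1/41610) - 40995/(85 + 49*(sqrt(-9) - 35)) = 7225*(-1/41610) - 40995/(85 + 49*(3*I - 35)) = -1445/8322 - 40995/(85 + 49*(-35 + 3*I)) = -1445/8322 - 40995/(85 + (-1715 + 147*I)) = -1445/8322 - 40995*(-1630 - 147*I)/2678509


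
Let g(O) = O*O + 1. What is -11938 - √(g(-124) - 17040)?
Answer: -11938 - I*√1663 ≈ -11938.0 - 40.78*I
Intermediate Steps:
g(O) = 1 + O² (g(O) = O² + 1 = 1 + O²)
-11938 - √(g(-124) - 17040) = -11938 - √((1 + (-124)²) - 17040) = -11938 - √((1 + 15376) - 17040) = -11938 - √(15377 - 17040) = -11938 - √(-1663) = -11938 - I*√1663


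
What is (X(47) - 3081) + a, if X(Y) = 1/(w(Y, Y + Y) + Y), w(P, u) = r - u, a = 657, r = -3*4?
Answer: -143017/59 ≈ -2424.0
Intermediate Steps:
r = -12
w(P, u) = -12 - u
X(Y) = 1/(-12 - Y) (X(Y) = 1/((-12 - (Y + Y)) + Y) = 1/((-12 - 2*Y) + Y) = 1/(-12 - Y))
(X(47) - 3081) + a = (-1/(12 + 47) - 3081) + 657 = (-1/59 - 3081) + 657 = -181780/59 + 657 = -143017/59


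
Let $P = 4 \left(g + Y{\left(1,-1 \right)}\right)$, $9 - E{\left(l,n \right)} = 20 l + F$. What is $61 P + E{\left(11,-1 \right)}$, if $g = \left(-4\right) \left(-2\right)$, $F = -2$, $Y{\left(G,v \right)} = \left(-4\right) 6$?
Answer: $-4113$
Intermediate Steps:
$Y{\left(G,v \right)} = -24$
$g = 8$
$E{\left(l,n \right)} = 11 - 20 l$ ($E{\left(l,n \right)} = 9 - \left(20 l - 2\right) = 9 - \left(-2 + 20 l\right) = 11 - 20 l$)
$P = -64$ ($P = 4 \left(8 - 24\right) = 4 \left(-16\right) = -64$)
$61 P + E{\left(11,-1 \right)} = 61 \left(-64\right) + \left(11 - 220\right) = -3904 + \left(11 - 220\right) = -3904 - 209 = -4113$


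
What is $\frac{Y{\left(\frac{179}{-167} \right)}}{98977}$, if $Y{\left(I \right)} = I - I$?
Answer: $0$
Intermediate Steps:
$Y{\left(I \right)} = 0$
$\frac{Y{\left(\frac{179}{-167} \right)}}{98977} = \frac{0}{98977} = 0 \cdot \frac{1}{98977} = 0$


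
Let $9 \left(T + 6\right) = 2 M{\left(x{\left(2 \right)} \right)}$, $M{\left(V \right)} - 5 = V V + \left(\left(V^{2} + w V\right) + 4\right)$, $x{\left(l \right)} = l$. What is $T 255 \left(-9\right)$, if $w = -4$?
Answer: $9180$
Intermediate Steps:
$M{\left(V \right)} = 9 - 4 V + 2 V^{2}$ ($M{\left(V \right)} = 5 + \left(V V + \left(\left(V^{2} - 4 V\right) + 4\right)\right) = 5 + \left(V^{2} + \left(4 + V^{2} - 4 V\right)\right) = 5 + \left(4 - 4 V + 2 V^{2}\right) = 9 - 4 V + 2 V^{2}$)
$T = -4$ ($T = -6 + \frac{2 \left(9 - 8 + 2 \cdot 2^{2}\right)}{9} = -6 + \frac{2 \left(9 - 8 + 2 \cdot 4\right)}{9} = -6 + \frac{2 \left(9 - 8 + 8\right)}{9} = -6 + \frac{2 \cdot 9}{9} = -6 + \frac{1}{9} \cdot 18 = -6 + 2 = -4$)
$T 255 \left(-9\right) = - 4 \cdot 255 \left(-9\right) = \left(-4\right) \left(-2295\right) = 9180$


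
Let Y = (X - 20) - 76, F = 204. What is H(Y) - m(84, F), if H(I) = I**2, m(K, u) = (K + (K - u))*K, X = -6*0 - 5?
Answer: 13225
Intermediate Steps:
X = -5 (X = 0 - 5 = -5)
m(K, u) = K*(-u + 2*K) (m(K, u) = (-u + 2*K)*K = K*(-u + 2*K))
Y = -101 (Y = (-5 - 20) - 76 = -25 - 76 = -101)
H(Y) - m(84, F) = (-101)**2 - 84*(-1*204 + 2*84) = 10201 - 84*(-204 + 168) = 10201 - 84*(-36) = 10201 - 1*(-3024) = 10201 + 3024 = 13225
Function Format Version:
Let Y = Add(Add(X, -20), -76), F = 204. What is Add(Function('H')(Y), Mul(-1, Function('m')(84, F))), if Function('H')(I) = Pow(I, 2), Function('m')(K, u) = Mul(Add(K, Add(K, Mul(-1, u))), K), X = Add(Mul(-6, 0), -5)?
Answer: 13225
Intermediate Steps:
X = -5 (X = Add(0, -5) = -5)
Function('m')(K, u) = Mul(K, Add(Mul(-1, u), Mul(2, K))) (Function('m')(K, u) = Mul(Add(Mul(-1, u), Mul(2, K)), K) = Mul(K, Add(Mul(-1, u), Mul(2, K))))
Y = -101 (Y = Add(Add(-5, -20), -76) = Add(-25, -76) = -101)
Add(Function('H')(Y), Mul(-1, Function('m')(84, F))) = Add(Pow(-101, 2), Mul(-1, Mul(84, Add(Mul(-1, 204), Mul(2, 84))))) = Add(10201, Mul(-1, Mul(84, Add(-204, 168)))) = Add(10201, Mul(-1, Mul(84, -36))) = Add(10201, Mul(-1, -3024)) = Add(10201, 3024) = 13225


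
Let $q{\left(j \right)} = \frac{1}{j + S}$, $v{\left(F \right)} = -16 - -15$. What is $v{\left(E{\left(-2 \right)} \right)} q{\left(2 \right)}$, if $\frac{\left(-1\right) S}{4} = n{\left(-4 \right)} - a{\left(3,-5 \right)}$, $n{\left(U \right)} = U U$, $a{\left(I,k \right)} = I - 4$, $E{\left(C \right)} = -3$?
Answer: $\frac{1}{66} \approx 0.015152$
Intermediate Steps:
$a{\left(I,k \right)} = -4 + I$ ($a{\left(I,k \right)} = I - 4 = -4 + I$)
$n{\left(U \right)} = U^{2}$
$S = -68$ ($S = - 4 \left(\left(-4\right)^{2} - \left(-4 + 3\right)\right) = - 4 \left(16 - -1\right) = - 4 \left(16 + 1\right) = \left(-4\right) 17 = -68$)
$v{\left(F \right)} = -1$ ($v{\left(F \right)} = -16 + 15 = -1$)
$q{\left(j \right)} = \frac{1}{-68 + j}$ ($q{\left(j \right)} = \frac{1}{j - 68} = \frac{1}{-68 + j}$)
$v{\left(E{\left(-2 \right)} \right)} q{\left(2 \right)} = - \frac{1}{-68 + 2} = - \frac{1}{-66} = \left(-1\right) \left(- \frac{1}{66}\right) = \frac{1}{66}$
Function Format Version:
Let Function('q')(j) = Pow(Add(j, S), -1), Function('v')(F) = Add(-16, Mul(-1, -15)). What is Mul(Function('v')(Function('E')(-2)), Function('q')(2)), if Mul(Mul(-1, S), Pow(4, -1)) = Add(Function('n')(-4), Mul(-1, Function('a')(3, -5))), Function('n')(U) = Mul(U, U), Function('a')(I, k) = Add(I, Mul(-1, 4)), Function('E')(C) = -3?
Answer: Rational(1, 66) ≈ 0.015152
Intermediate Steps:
Function('a')(I, k) = Add(-4, I) (Function('a')(I, k) = Add(I, -4) = Add(-4, I))
Function('n')(U) = Pow(U, 2)
S = -68 (S = Mul(-4, Add(Pow(-4, 2), Mul(-1, Add(-4, 3)))) = Mul(-4, Add(16, Mul(-1, -1))) = Mul(-4, Add(16, 1)) = Mul(-4, 17) = -68)
Function('v')(F) = -1 (Function('v')(F) = Add(-16, 15) = -1)
Function('q')(j) = Pow(Add(-68, j), -1) (Function('q')(j) = Pow(Add(j, -68), -1) = Pow(Add(-68, j), -1))
Mul(Function('v')(Function('E')(-2)), Function('q')(2)) = Mul(-1, Pow(Add(-68, 2), -1)) = Mul(-1, Pow(-66, -1)) = Mul(-1, Rational(-1, 66)) = Rational(1, 66)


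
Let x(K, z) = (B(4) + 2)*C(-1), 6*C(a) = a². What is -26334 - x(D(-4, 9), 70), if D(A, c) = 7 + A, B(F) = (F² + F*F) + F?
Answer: -79021/3 ≈ -26340.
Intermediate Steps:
C(a) = a²/6
B(F) = F + 2*F² (B(F) = (F² + F²) + F = 2*F² + F = F + 2*F²)
x(K, z) = 19/3 (x(K, z) = (4*(1 + 2*4) + 2)*((⅙)*(-1)²) = (4*(1 + 8) + 2)*((⅙)*1) = (4*9 + 2)*(⅙) = (36 + 2)*(⅙) = 38*(⅙) = 19/3)
-26334 - x(D(-4, 9), 70) = -26334 - 1*19/3 = -26334 - 19/3 = -79021/3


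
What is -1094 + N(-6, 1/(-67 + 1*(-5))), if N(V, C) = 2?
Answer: -1092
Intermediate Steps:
-1094 + N(-6, 1/(-67 + 1*(-5))) = -1094 + 2 = -1092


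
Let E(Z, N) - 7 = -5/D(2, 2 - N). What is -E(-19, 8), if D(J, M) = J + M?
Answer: -33/4 ≈ -8.2500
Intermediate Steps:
E(Z, N) = 7 - 5/(4 - N) (E(Z, N) = 7 - 5/(2 + (2 - N)) = 7 - 5/(4 - N))
-E(-19, 8) = -(-23 + 7*8)/(-4 + 8) = -(-23 + 56)/4 = -33/4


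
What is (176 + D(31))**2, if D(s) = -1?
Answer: 30625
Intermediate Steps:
(176 + D(31))**2 = (176 - 1)**2 = 175**2 = 30625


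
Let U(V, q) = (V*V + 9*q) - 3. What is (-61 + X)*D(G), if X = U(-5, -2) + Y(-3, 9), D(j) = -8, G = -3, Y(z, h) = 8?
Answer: 392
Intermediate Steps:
U(V, q) = -3 + V**2 + 9*q (U(V, q) = (V**2 + 9*q) - 3 = -3 + V**2 + 9*q)
X = 12 (X = (-3 + (-5)**2 + 9*(-2)) + 8 = (-3 + 25 - 18) + 8 = 4 + 8 = 12)
(-61 + X)*D(G) = (-61 + 12)*(-8) = -49*(-8) = 392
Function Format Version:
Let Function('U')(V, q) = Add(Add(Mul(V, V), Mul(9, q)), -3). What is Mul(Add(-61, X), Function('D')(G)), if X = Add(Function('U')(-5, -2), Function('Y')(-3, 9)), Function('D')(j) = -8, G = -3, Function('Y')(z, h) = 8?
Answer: 392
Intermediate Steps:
Function('U')(V, q) = Add(-3, Pow(V, 2), Mul(9, q)) (Function('U')(V, q) = Add(Add(Pow(V, 2), Mul(9, q)), -3) = Add(-3, Pow(V, 2), Mul(9, q)))
X = 12 (X = Add(Add(-3, Pow(-5, 2), Mul(9, -2)), 8) = Add(Add(-3, 25, -18), 8) = Add(4, 8) = 12)
Mul(Add(-61, X), Function('D')(G)) = Mul(Add(-61, 12), -8) = Mul(-49, -8) = 392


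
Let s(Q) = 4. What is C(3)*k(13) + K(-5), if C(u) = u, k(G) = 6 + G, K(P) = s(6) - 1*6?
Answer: 55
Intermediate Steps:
K(P) = -2 (K(P) = 4 - 1*6 = 4 - 6 = -2)
C(3)*k(13) + K(-5) = 3*(6 + 13) - 2 = 3*19 - 2 = 57 - 2 = 55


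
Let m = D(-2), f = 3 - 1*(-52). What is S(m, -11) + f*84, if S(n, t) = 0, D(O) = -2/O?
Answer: 4620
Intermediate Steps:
f = 55 (f = 3 + 52 = 55)
m = 1 (m = -2/(-2) = -2*(-1/2) = 1)
S(m, -11) + f*84 = 0 + 55*84 = 0 + 4620 = 4620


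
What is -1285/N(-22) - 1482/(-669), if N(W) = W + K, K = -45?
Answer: 319653/14941 ≈ 21.394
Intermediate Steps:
N(W) = -45 + W (N(W) = W - 45 = -45 + W)
-1285/N(-22) - 1482/(-669) = -1285/(-45 - 22) - 1482/(-669) = -1285/(-67) - 1482*(-1/669) = -1285*(-1/67) + 494/223 = 1285/67 + 494/223 = 319653/14941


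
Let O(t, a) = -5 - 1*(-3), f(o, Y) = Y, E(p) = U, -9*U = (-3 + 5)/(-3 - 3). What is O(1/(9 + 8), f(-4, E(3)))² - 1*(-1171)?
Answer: 1175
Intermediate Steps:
U = 1/27 (U = -(-3 + 5)/(9*(-3 - 3)) = -2/(9*(-6)) = -2*(-1)/(9*6) = -⅑*(-⅓) = 1/27 ≈ 0.037037)
E(p) = 1/27
O(t, a) = -2 (O(t, a) = -5 + 3 = -2)
O(1/(9 + 8), f(-4, E(3)))² - 1*(-1171) = (-2)² - 1*(-1171) = 4 + 1171 = 1175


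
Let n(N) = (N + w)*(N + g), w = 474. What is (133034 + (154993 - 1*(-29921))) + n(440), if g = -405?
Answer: 349938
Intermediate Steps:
n(N) = (-405 + N)*(474 + N) (n(N) = (N + 474)*(N - 405) = (474 + N)*(-405 + N) = (-405 + N)*(474 + N))
(133034 + (154993 - 1*(-29921))) + n(440) = (133034 + (154993 - 1*(-29921))) + (-191970 + 440**2 + 69*440) = (133034 + (154993 + 29921)) + (-191970 + 193600 + 30360) = (133034 + 184914) + 31990 = 317948 + 31990 = 349938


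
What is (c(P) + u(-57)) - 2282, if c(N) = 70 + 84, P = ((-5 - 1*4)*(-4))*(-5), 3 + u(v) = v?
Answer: -2188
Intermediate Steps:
u(v) = -3 + v
P = -180 (P = ((-5 - 4)*(-4))*(-5) = -9*(-4)*(-5) = 36*(-5) = -180)
c(N) = 154
(c(P) + u(-57)) - 2282 = (154 + (-3 - 57)) - 2282 = (154 - 60) - 2282 = 94 - 2282 = -2188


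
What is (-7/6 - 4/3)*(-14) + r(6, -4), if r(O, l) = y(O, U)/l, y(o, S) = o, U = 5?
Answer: 67/2 ≈ 33.500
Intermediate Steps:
r(O, l) = O/l
(-7/6 - 4/3)*(-14) + r(6, -4) = (-7/6 - 4/3)*(-14) + 6/(-4) = (-7*⅙ - 4*⅓)*(-14) + 6*(-¼) = (-7/6 - 4/3)*(-14) - 3/2 = -5/2*(-14) - 3/2 = 35 - 3/2 = 67/2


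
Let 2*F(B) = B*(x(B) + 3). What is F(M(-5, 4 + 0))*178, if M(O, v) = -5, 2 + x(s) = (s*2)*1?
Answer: 4005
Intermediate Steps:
x(s) = -2 + 2*s (x(s) = -2 + (s*2)*1 = -2 + (2*s)*1 = -2 + 2*s)
F(B) = B*(1 + 2*B)/2 (F(B) = (B*((-2 + 2*B) + 3))/2 = (B*(1 + 2*B))/2 = B*(1 + 2*B)/2)
F(M(-5, 4 + 0))*178 = -5*(½ - 5)*178 = -5*(-9/2)*178 = (45/2)*178 = 4005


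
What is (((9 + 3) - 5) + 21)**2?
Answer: 784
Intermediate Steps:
(((9 + 3) - 5) + 21)**2 = ((12 - 5) + 21)**2 = (7 + 21)**2 = 28**2 = 784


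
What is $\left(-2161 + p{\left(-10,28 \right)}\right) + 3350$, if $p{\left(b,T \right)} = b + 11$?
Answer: $1190$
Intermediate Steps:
$p{\left(b,T \right)} = 11 + b$
$\left(-2161 + p{\left(-10,28 \right)}\right) + 3350 = \left(-2161 + \left(11 - 10\right)\right) + 3350 = \left(-2161 + 1\right) + 3350 = -2160 + 3350 = 1190$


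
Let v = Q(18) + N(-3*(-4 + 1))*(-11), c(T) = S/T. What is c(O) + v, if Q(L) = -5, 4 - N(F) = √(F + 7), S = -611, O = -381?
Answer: -1294/381 ≈ -3.3963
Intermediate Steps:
N(F) = 4 - √(7 + F) (N(F) = 4 - √(F + 7) = 4 - √(7 + F))
c(T) = -611/T
v = -5 (v = -5 + (4 - √(7 - 3*(-4 + 1)))*(-11) = -5 + (4 - √(7 - 3*(-3)))*(-11) = -5 + (4 - √(7 + 9))*(-11) = -5 + (4 - √16)*(-11) = -5 + (4 - 1*4)*(-11) = -5 + (4 - 4)*(-11) = -5 + 0*(-11) = -5 + 0 = -5)
c(O) + v = -611/(-381) - 5 = -611*(-1/381) - 5 = 611/381 - 5 = -1294/381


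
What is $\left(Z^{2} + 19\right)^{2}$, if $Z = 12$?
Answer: $26569$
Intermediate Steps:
$\left(Z^{2} + 19\right)^{2} = \left(12^{2} + 19\right)^{2} = \left(144 + 19\right)^{2} = 163^{2} = 26569$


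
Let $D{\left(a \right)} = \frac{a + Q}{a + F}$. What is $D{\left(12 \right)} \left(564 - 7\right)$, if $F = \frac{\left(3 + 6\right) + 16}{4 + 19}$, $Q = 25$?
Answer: $\frac{474007}{301} \approx 1574.8$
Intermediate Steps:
$F = \frac{25}{23}$ ($F = \frac{9 + 16}{23} = 25 \cdot \frac{1}{23} = \frac{25}{23} \approx 1.087$)
$D{\left(a \right)} = \frac{25 + a}{\frac{25}{23} + a}$ ($D{\left(a \right)} = \frac{a + 25}{a + \frac{25}{23}} = \frac{25 + a}{\frac{25}{23} + a}$)
$D{\left(12 \right)} \left(564 - 7\right) = \frac{23 \left(25 + 12\right)}{25 + 23 \cdot 12} \left(564 - 7\right) = 23 \frac{1}{25 + 276} \cdot 37 \cdot 557 = 23 \cdot \frac{1}{301} \cdot 37 \cdot 557 = \frac{851}{301} \cdot 557 = \frac{474007}{301}$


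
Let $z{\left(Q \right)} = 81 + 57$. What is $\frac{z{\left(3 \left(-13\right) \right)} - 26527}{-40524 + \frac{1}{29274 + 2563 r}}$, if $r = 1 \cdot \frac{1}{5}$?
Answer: $\frac{3930192937}{6035360887} \approx 0.65119$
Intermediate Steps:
$r = \frac{1}{5}$ ($r = 1 \cdot \frac{1}{5} = \frac{1}{5} \approx 0.2$)
$z{\left(Q \right)} = 138$
$\frac{z{\left(3 \left(-13\right) \right)} - 26527}{-40524 + \frac{1}{29274 + 2563 r}} = \frac{138 - 26527}{-40524 + \frac{1}{29274 + 2563 \cdot \frac{1}{5}}} = - \frac{26389}{-40524 + \frac{1}{29274 + \frac{2563}{5}}} = - \frac{26389}{-40524 + \frac{1}{\frac{148933}{5}}} = - \frac{26389}{-40524 + \frac{5}{148933}} = - \frac{26389}{- \frac{6035360887}{148933}} = \left(-26389\right) \left(- \frac{148933}{6035360887}\right) = \frac{3930192937}{6035360887}$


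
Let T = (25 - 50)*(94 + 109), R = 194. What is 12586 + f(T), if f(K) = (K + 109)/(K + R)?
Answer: 61437232/4881 ≈ 12587.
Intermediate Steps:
T = -5075 (T = -25*203 = -5075)
f(K) = (109 + K)/(194 + K) (f(K) = (K + 109)/(K + 194) = (109 + K)/(194 + K))
12586 + f(T) = 12586 + (109 - 5075)/(194 - 5075) = 12586 - 4966/(-4881) = 12586 - 1/4881*(-4966) = 12586 + 4966/4881 = 61437232/4881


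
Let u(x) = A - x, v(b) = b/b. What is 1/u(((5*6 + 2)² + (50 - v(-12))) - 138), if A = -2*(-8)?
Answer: -1/919 ≈ -0.0010881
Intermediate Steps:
A = 16
v(b) = 1
u(x) = 16 - x
1/u(((5*6 + 2)² + (50 - v(-12))) - 138) = 1/(16 - (((5*6 + 2)² + (50 - 1*1)) - 138)) = 1/(16 - (((30 + 2)² + (50 - 1)) - 138)) = 1/(16 - ((32² + 49) - 138)) = 1/(16 - ((1024 + 49) - 138)) = 1/(16 - (1073 - 138)) = 1/(16 - 1*935) = 1/(16 - 935) = 1/(-919) = -1/919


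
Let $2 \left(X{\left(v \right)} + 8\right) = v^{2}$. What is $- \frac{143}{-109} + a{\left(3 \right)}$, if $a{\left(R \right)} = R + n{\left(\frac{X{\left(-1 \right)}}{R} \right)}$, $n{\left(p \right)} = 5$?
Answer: $\frac{1015}{109} \approx 9.3119$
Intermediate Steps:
$X{\left(v \right)} = -8 + \frac{v^{2}}{2}$
$a{\left(R \right)} = 5 + R$ ($a{\left(R \right)} = R + 5 = 5 + R$)
$- \frac{143}{-109} + a{\left(3 \right)} = - \frac{143}{-109} + \left(5 + 3\right) = \left(-143\right) \left(- \frac{1}{109}\right) + 8 = \frac{143}{109} + 8 = \frac{1015}{109}$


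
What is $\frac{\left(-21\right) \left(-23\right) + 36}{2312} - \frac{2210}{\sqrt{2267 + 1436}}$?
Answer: $\frac{519}{2312} - \frac{2210 \sqrt{7}}{161} \approx -36.093$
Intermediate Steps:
$\frac{\left(-21\right) \left(-23\right) + 36}{2312} - \frac{2210}{\sqrt{2267 + 1436}} = \left(483 + 36\right) \frac{1}{2312} - \frac{2210}{\sqrt{3703}} = 519 \cdot \frac{1}{2312} - \frac{2210}{23 \sqrt{7}} = \frac{519}{2312} - 2210 \frac{\sqrt{7}}{161} = \frac{519}{2312} - \frac{2210 \sqrt{7}}{161}$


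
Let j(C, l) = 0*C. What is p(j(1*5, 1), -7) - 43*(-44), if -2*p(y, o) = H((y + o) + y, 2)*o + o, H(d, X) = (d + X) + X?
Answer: 1885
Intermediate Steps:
H(d, X) = d + 2*X (H(d, X) = (X + d) + X = d + 2*X)
j(C, l) = 0
p(y, o) = -o/2 - o*(4 + o + 2*y)/2 (p(y, o) = -((((y + o) + y) + 2*2)*o + o)/2 = -((((o + y) + y) + 4)*o + o)/2 = -(((o + 2*y) + 4)*o + o)/2 = -((4 + o + 2*y)*o + o)/2 = -(o*(4 + o + 2*y) + o)/2 = -(o + o*(4 + o + 2*y))/2 = -o/2 - o*(4 + o + 2*y)/2)
p(j(1*5, 1), -7) - 43*(-44) = -½*(-7)*(5 - 7 + 2*0) - 43*(-44) = -½*(-7)*(5 - 7 + 0) + 1892 = -½*(-7)*(-2) + 1892 = -7 + 1892 = 1885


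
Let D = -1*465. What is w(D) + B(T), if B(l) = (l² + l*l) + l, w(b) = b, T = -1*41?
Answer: 2856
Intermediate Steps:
T = -41
D = -465
B(l) = l + 2*l² (B(l) = (l² + l²) + l = 2*l² + l = l + 2*l²)
w(D) + B(T) = -465 - 41*(1 + 2*(-41)) = -465 - 41*(1 - 82) = -465 - 41*(-81) = -465 + 3321 = 2856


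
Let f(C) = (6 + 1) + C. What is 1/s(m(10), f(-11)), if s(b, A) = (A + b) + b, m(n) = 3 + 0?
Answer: ½ ≈ 0.50000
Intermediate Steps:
f(C) = 7 + C
m(n) = 3
s(b, A) = A + 2*b
1/s(m(10), f(-11)) = 1/((7 - 11) + 2*3) = 1/(-4 + 6) = 1/2 = ½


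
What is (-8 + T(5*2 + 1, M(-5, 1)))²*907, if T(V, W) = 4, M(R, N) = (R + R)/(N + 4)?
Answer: 14512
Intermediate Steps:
M(R, N) = 2*R/(4 + N) (M(R, N) = (2*R)/(4 + N) = 2*R/(4 + N))
(-8 + T(5*2 + 1, M(-5, 1)))²*907 = (-8 + 4)²*907 = (-4)²*907 = 16*907 = 14512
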